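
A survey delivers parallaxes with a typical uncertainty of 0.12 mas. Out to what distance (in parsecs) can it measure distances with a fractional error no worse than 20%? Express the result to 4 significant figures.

σ_d/d = σ_p/p, so the condition is σ_p/p ≤ 0.20, i.e. p ≥ σ_p/0.20.
p_min = 0.12/0.20 = 0.6 mas = 0.0006 arcsec.
d_max = 1/p_min = 1/0.0006 = 1666.7 pc.

1667 pc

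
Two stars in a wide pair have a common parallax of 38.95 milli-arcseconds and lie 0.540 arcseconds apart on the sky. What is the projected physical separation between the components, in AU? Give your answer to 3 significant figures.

13.9 AU

d = 1/p = 1/0.03895″ = 25.674 pc.
At distance d (pc), an angle of θ arcsec spans θ·d AU: s = 0.540 × 25.674 = 13.864 AU.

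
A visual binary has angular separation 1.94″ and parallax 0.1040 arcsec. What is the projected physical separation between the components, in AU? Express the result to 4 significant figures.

d = 1/p = 1/0.1040″ = 9.6154 pc.
At distance d (pc), an angle of θ arcsec spans θ·d AU: s = 1.94 × 9.6154 = 18.654 AU.

18.65 AU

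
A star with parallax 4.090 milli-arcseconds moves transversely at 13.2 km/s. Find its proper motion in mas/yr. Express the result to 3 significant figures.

11.4 mas/yr

d = 1/p = 1/0.004090″ = 244.5 pc.
μ = v_t / (4.74 d) = 13.2 / (4.74 × 244.5) = 13.2 / 1158.9 = 0.01139 ″/yr = 11.39 mas/yr.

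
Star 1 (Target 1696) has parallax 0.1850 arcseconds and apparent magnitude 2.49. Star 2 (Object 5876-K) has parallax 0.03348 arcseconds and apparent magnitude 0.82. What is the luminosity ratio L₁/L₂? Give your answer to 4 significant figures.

d₁ = 1/p₁ = 1/0.1850″ = 5.4054 pc; d₂ = 1/p₂ = 1/0.03348″ = 29.869 pc.
M₁ = m₁ − 5 log₁₀ d₁ + 5 = 2.49 − 3.6641 + 5 = 3.8259.
M₂ = 0.82 − 7.3761 + 5 = -1.5561.
L₁/L₂ = 10^(0.4(M₂ − M₁)) = 10^(0.4 × (-5.3820)) = 10^(-2.15280) = 0.007034.

L₁/L₂ = 0.007034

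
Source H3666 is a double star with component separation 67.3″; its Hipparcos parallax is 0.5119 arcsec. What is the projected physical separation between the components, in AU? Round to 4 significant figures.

d = 1/p = 1/0.5119″ = 1.9535 pc.
At distance d (pc), an angle of θ arcsec spans θ·d AU: s = 67.3 × 1.9535 = 131.47 AU.

131.5 AU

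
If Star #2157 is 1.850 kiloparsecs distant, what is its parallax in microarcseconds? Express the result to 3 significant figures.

541 μas

d = 1.850 kpc = 1850 pc.
p = 1/d = 1/1850 = 0.00054054 arcsec.
= 0.00054054 × 10⁶ = 540.54 μas.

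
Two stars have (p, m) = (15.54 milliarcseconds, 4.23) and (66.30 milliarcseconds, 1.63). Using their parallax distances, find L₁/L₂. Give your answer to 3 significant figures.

L₁/L₂ = 1.66

d₁ = 1/p₁ = 1/0.01554″ = 64.35 pc; d₂ = 1/p₂ = 1/0.06630″ = 15.083 pc.
M₁ = m₁ − 5 log₁₀ d₁ + 5 = 4.23 − 9.0427 + 5 = 0.1873.
M₂ = 1.63 − 5.8924 + 5 = 0.7376.
L₁/L₂ = 10^(0.4(M₂ − M₁)) = 10^(0.4 × 0.5503) = 10^0.22012 = 1.66.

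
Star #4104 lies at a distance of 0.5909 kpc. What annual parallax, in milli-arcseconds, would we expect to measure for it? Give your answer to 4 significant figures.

1.692 mas

d = 0.5909 kpc = 590.9 pc.
p = 1/d = 1/590.9 = 0.0016923 arcsec.
= 0.0016923 × 1000 = 1.6923 mas.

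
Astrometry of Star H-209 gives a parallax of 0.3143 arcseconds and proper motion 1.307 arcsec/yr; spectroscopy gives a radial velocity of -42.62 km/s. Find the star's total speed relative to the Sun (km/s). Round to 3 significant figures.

47.0 km/s

d = 1/p = 1/0.3143″ = 3.1817 pc.
v_t = 4.740 μ d = 4.740 × 1.307 × 3.1817 = 19.711 km/s.
v = √(v_r² + v_t²) = √((-42.62)² + 19.711²) = √2204.99 = 46.957 km/s.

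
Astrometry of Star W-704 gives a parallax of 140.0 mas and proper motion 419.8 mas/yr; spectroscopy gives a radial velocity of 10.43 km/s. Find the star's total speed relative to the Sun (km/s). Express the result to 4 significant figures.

17.63 km/s

d = 1/p = 1/0.1400″ = 7.1429 pc.
μ = 419.8 mas/yr = 0.4198 ″/yr.
v_t = 4.740 μ d = 4.740 × 0.4198 × 7.1429 = 14.213 km/s.
v = √(v_r² + v_t²) = √(10.43² + 14.213²) = √310.794 = 17.629 km/s.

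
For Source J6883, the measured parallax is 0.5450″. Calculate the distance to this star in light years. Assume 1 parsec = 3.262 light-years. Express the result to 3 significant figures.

5.99 light years

d = 1/p = 1/0.5450 = 1.8349 pc.
In light-years: 1.8349 × 3.262 = 5.9854 ly.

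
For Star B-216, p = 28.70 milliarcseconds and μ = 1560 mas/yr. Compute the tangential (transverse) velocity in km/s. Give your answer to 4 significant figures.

d = 1/p = 1/0.02870″ = 34.843 pc.
μ = 1560 mas/yr = 1.56 ″/yr.
v_t = 4.74 × μ × d = 4.74 × 1.56 × 34.843 = 257.64 km/s.

257.6 km/s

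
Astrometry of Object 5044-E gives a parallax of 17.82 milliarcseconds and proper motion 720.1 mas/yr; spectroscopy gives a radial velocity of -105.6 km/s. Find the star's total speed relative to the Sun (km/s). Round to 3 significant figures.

d = 1/p = 1/0.01782″ = 56.117 pc.
μ = 720.1 mas/yr = 0.7201 ″/yr.
v_t = 4.740 μ d = 4.740 × 0.7201 × 56.117 = 191.54 km/s.
v = √(v_r² + v_t²) = √((-105.6)² + 191.54²) = √47838.9 = 218.72 km/s.

219 km/s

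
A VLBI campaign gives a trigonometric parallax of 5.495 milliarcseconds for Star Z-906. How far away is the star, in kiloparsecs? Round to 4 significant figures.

p = 5.495 milliarcseconds = 0.005495 arcsec.
d = 1/p = 1/0.005495 = 181.98 pc.
= 0.18198 kpc.

0.1820 kpc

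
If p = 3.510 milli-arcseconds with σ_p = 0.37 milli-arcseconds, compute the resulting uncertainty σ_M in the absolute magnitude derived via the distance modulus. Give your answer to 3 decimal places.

σ_M = 0.229 mag

M = m − 5 log₁₀ d + 5 = m + 5 log₁₀ p + 5, so ∂M/∂p = 5/(p ln 10).
σ_M = (5/ln 10) · (σ_p/p) = 2.1715 × 0.37/3.510 = 2.1715 × 0.10541 = 0.2289.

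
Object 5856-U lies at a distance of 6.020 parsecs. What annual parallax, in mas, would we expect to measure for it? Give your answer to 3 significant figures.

166 mas

p = 1/d = 1/6.02 = 0.16611 arcsec.
= 0.16611 × 1000 = 166.11 mas.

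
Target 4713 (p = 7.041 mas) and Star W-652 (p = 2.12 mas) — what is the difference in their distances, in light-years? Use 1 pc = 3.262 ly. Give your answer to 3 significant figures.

d_A = 1/0.007041″ = 142.03 pc; d_B = 1/0.002120″ = 471.7 pc.
|d_B − d_A| = |471.7 − 142.03| = 329.67 pc = 329.67 × 3.262 ly = 1075.4 ly.

1080 ly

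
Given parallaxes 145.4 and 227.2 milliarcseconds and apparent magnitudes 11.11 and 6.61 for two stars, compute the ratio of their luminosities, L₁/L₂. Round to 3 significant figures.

d₁ = 1/p₁ = 1/0.1454″ = 6.8776 pc; d₂ = 1/p₂ = 1/0.2272″ = 4.4014 pc.
M₁ = m₁ − 5 log₁₀ d₁ + 5 = 11.11 − 4.1872 + 5 = 11.9228.
M₂ = 6.61 − 3.2180 + 5 = 8.3920.
L₁/L₂ = 10^(0.4(M₂ − M₁)) = 10^(0.4 × (-3.5308)) = 10^(-1.41232) = 0.038697.

L₁/L₂ = 0.0387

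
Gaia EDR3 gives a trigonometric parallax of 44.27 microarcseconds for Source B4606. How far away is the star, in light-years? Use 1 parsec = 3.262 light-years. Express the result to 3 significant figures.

p = 44.27 microarcseconds = 0.00004427 arcsec.
d = 1/p = 1/0.00004427 = 22589 pc.
In light-years: 22589 × 3.262 = 73685 ly.

73700 light years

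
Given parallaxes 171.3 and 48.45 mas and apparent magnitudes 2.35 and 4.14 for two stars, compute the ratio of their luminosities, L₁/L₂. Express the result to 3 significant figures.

d₁ = 1/p₁ = 1/0.1713″ = 5.8377 pc; d₂ = 1/p₂ = 1/0.04845″ = 20.64 pc.
M₁ = m₁ − 5 log₁₀ d₁ + 5 = 2.35 − 3.8312 + 5 = 3.5188.
M₂ = 4.14 − 6.5735 + 5 = 2.5665.
L₁/L₂ = 10^(0.4(M₂ − M₁)) = 10^(0.4 × (-0.9523)) = 10^(-0.38092) = 0.41599.

L₁/L₂ = 0.416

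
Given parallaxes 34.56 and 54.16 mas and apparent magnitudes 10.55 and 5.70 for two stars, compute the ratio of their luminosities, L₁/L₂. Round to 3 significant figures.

d₁ = 1/p₁ = 1/0.03456″ = 28.935 pc; d₂ = 1/p₂ = 1/0.05416″ = 18.464 pc.
M₁ = m₁ − 5 log₁₀ d₁ + 5 = 10.55 − 7.3071 + 5 = 8.2429.
M₂ = 5.70 − 6.3316 + 5 = 4.3684.
L₁/L₂ = 10^(0.4(M₂ − M₁)) = 10^(0.4 × (-3.8745)) = 10^(-1.54980) = 0.028197.

L₁/L₂ = 0.0282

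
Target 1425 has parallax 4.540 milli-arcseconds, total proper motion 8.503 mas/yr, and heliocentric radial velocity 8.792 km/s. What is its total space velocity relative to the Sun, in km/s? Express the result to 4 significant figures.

12.49 km/s

d = 1/p = 1/0.004540″ = 220.26 pc.
μ = 8.503 mas/yr = 0.008503 ″/yr.
v_t = 4.740 μ d = 4.740 × 0.008503 × 220.26 = 8.8774 km/s.
v = √(v_r² + v_t²) = √(8.792² + 8.8774²) = √156.107 = 12.494 km/s.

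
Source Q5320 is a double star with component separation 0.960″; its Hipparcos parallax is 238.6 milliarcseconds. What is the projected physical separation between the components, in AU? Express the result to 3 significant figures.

4.02 AU

d = 1/p = 1/0.2386″ = 4.1911 pc.
At distance d (pc), an angle of θ arcsec spans θ·d AU: s = 0.960 × 4.1911 = 4.0235 AU.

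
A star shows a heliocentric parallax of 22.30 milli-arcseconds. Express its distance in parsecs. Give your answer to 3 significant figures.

p = 22.30 milli-arcseconds = 0.02230 arcsec.
d = 1/p = 1/0.02230 = 44.843 pc.

44.8 pc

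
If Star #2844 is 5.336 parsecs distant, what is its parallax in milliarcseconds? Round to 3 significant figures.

p = 1/d = 1/5.336 = 0.18741 arcsec.
= 0.18741 × 1000 = 187.41 mas.

187 mas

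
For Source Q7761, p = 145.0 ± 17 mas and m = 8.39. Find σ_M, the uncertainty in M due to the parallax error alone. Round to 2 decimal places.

M = m − 5 log₁₀ d + 5 = m + 5 log₁₀ p + 5, so ∂M/∂p = 5/(p ln 10).
σ_M = (5/ln 10) · (σ_p/p) = 2.1715 × 17/145.0 = 2.1715 × 0.11724 = 0.25459.

σ_M = 0.25 mag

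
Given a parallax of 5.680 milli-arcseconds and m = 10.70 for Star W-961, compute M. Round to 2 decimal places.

d = 1/p = 1/0.005680″ = 176.06 pc.
m − M = 5 log₁₀(176.06) − 5 = 11.2283 − 5 = 6.2283.
M = m − (m − M) = 10.70 − 6.2283 = 4.47.

M = 4.47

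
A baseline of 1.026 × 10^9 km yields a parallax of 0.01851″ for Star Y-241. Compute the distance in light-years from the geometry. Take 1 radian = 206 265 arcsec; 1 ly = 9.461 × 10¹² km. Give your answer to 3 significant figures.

θ = 0.01851″ = 0.01851/206265 = 8.9739 × 10^-8 rad.
d = B/θ = (1.026 × 10^9) / (8.9739 × 10^-8) = 1.1433 × 10^16 km = (1.1433 × 10^16) / (9.461 × 10^12) ly = 1208.4 ly.

1210 ly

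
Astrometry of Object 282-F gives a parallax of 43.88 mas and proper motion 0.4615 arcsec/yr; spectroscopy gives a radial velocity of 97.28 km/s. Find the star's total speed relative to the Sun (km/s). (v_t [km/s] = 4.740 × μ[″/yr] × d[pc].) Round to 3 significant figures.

d = 1/p = 1/0.04388″ = 22.789 pc.
v_t = 4.740 μ d = 4.740 × 0.4615 × 22.789 = 49.851 km/s.
v = √(v_r² + v_t²) = √(97.28² + 49.851²) = √11948.5 = 109.31 km/s.

109 km/s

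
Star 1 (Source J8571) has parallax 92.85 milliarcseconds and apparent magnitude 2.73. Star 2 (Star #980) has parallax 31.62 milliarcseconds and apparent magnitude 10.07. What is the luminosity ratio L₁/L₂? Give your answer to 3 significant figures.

L₁/L₂ = 100

d₁ = 1/p₁ = 1/0.09285″ = 10.77 pc; d₂ = 1/p₂ = 1/0.03162″ = 31.626 pc.
M₁ = m₁ − 5 log₁₀ d₁ + 5 = 2.73 − 5.1611 + 5 = 2.5689.
M₂ = 10.07 − 7.5002 + 5 = 7.5698.
L₁/L₂ = 10^(0.4(M₂ − M₁)) = 10^(0.4 × 5.0009) = 10^2.00036 = 100.08.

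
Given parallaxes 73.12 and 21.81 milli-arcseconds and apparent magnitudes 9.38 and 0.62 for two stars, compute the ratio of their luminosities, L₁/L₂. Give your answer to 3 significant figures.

L₁/L₂ = 2.79 × 10^-5

d₁ = 1/p₁ = 1/0.07312″ = 13.676 pc; d₂ = 1/p₂ = 1/0.02181″ = 45.851 pc.
M₁ = m₁ − 5 log₁₀ d₁ + 5 = 9.38 − 5.6798 + 5 = 8.7002.
M₂ = 0.62 − 8.3067 + 5 = -2.6867.
L₁/L₂ = 10^(0.4(M₂ − M₁)) = 10^(0.4 × (-11.3869)) = 10^(-4.55476) = 0.000027877.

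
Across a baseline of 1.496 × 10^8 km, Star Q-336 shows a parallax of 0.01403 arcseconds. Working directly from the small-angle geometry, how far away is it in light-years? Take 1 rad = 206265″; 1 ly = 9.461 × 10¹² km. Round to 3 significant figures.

θ = 0.01403″ = 0.01403/206265 = 6.8019 × 10^-8 rad.
d = B/θ = (1.496 × 10^8) / (6.8019 × 10^-8) = 2.1994 × 10^15 km = (2.1994 × 10^15) / (9.461 × 10^12) ly = 232.47 ly.

232 ly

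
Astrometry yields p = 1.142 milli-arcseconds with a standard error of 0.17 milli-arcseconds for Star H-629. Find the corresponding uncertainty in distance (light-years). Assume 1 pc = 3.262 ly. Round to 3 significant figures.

d = 1/p, so σ_d = σ_p / p².
σ_d = 0.000170 / (0.001142)² = 0.000170 / 0.0000013042 = 130.35 pc = 130.35 × 3.262 ly = 425.2 ly.

425 ly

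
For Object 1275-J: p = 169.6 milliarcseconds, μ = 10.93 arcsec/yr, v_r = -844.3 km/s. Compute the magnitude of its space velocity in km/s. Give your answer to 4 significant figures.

d = 1/p = 1/0.1696″ = 5.8962 pc.
v_t = 4.740 μ d = 4.740 × 10.93 × 5.8962 = 305.47 km/s.
v = √(v_r² + v_t²) = √((-844.3)² + 305.47²) = √806154 = 897.86 km/s.

897.9 km/s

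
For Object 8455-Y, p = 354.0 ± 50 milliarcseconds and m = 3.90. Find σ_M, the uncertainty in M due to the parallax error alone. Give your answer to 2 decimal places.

σ_M = 0.31 mag

M = m − 5 log₁₀ d + 5 = m + 5 log₁₀ p + 5, so ∂M/∂p = 5/(p ln 10).
σ_M = (5/ln 10) · (σ_p/p) = 2.1715 × 50/354.0 = 2.1715 × 0.14124 = 0.3067.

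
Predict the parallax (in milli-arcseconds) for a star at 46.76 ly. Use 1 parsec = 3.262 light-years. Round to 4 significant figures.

d = 46.76 ly ÷ 3.262 = 14.335 pc.
p = 1/d = 1/14.335 = 0.069759 arcsec.
= 0.069759 × 1000 = 69.759 mas.

69.76 mas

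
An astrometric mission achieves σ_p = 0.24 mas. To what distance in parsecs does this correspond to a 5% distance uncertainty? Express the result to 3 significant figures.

σ_d/d = σ_p/p, so the condition is σ_p/p ≤ 0.05, i.e. p ≥ σ_p/0.05.
p_min = 0.24/0.05 = 4.8 mas = 0.0048 arcsec.
d_max = 1/p_min = 1/0.0048 = 208.33 pc.

208 pc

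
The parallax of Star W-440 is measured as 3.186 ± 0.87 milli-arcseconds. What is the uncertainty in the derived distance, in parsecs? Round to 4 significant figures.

85.71 pc

d = 1/p, so σ_d = σ_p / p².
σ_d = 0.000870 / (0.003186)² = 0.000870 / 0.000010151 = 85.706 pc.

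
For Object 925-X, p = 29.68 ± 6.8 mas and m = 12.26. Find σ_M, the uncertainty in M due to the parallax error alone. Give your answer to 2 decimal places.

σ_M = 0.50 mag

M = m − 5 log₁₀ d + 5 = m + 5 log₁₀ p + 5, so ∂M/∂p = 5/(p ln 10).
σ_M = (5/ln 10) · (σ_p/p) = 2.1715 × 6.8/29.68 = 2.1715 × 0.22911 = 0.49751.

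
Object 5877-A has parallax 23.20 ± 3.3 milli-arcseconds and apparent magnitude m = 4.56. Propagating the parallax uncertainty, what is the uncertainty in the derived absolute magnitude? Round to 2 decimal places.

M = m − 5 log₁₀ d + 5 = m + 5 log₁₀ p + 5, so ∂M/∂p = 5/(p ln 10).
σ_M = (5/ln 10) · (σ_p/p) = 2.1715 × 3.3/23.20 = 2.1715 × 0.14224 = 0.30887.

σ_M = 0.31 mag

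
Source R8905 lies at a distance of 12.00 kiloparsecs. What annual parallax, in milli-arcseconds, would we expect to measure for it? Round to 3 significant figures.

d = 12.00 kpc = 12000 pc.
p = 1/d = 1/12000 = 0.000083333 arcsec.
= 0.000083333 × 1000 = 0.083333 mas.

0.0833 mas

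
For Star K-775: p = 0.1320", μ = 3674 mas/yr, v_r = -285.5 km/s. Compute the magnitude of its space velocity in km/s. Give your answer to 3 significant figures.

315 km/s

d = 1/p = 1/0.1320″ = 7.5758 pc.
μ = 3674 mas/yr = 3.674 ″/yr.
v_t = 4.740 μ d = 4.740 × 3.674 × 7.5758 = 131.93 km/s.
v = √(v_r² + v_t²) = √((-285.5)² + 131.93²) = √98915.8 = 314.51 km/s.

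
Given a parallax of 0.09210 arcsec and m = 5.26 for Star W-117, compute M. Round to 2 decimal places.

d = 1/p = 1/0.09210″ = 10.858 pc.
m − M = 5 log₁₀(10.858) − 5 = 5.1787 − 5 = 0.1787.
M = m − (m − M) = 5.26 − 0.1787 = 5.08.

M = 5.08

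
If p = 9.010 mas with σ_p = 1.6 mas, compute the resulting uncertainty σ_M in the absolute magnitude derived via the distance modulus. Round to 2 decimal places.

σ_M = 0.39 mag

M = m − 5 log₁₀ d + 5 = m + 5 log₁₀ p + 5, so ∂M/∂p = 5/(p ln 10).
σ_M = (5/ln 10) · (σ_p/p) = 2.1715 × 1.6/9.010 = 2.1715 × 0.17758 = 0.38561.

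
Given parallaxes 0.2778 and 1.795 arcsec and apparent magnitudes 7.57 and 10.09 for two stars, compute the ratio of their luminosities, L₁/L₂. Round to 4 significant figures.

d₁ = 1/p₁ = 1/0.2778″ = 3.5997 pc; d₂ = 1/p₂ = 1/1.795″ = 0.5571 pc.
M₁ = m₁ − 5 log₁₀ d₁ + 5 = 7.57 − 2.7813 + 5 = 9.7887.
M₂ = 10.09 − (-1.2703) + 5 = 16.3603.
L₁/L₂ = 10^(0.4(M₂ − M₁)) = 10^(0.4 × 6.5716) = 10^2.62864 = 425.25.

L₁/L₂ = 425.3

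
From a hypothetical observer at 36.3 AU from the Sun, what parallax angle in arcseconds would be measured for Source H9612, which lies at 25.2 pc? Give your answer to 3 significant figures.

1.44 arcsec

p (arcsec) = B (AU) / d (pc).
p = 36.3 / 25.2 = 1.4405 arcsec.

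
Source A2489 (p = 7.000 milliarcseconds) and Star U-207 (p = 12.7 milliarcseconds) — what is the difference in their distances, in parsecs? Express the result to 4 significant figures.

d_A = 1/0.007000″ = 142.86 pc; d_B = 1/0.01270″ = 78.74 pc.
|d_B − d_A| = |78.74 − 142.86| = 64.12 pc.

64.12 pc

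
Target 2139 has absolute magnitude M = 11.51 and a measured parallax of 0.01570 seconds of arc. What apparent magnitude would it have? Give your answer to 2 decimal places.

m = 15.53

d = 1/p = 1/0.01570″ = 63.694 pc.
m − M = 5 log₁₀ d − 5 = 5 log₁₀(63.694) − 5 = 9.0205 − 5 = 4.0205.
m = M + (m − M) = 11.51 + 4.0205 = 15.53.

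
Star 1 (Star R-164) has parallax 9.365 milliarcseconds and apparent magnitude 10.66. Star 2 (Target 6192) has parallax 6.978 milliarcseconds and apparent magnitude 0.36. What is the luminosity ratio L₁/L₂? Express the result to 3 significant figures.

d₁ = 1/p₁ = 1/0.009365″ = 106.78 pc; d₂ = 1/p₂ = 1/0.006978″ = 143.31 pc.
M₁ = m₁ − 5 log₁₀ d₁ + 5 = 10.66 − 10.1424 + 5 = 5.5176.
M₂ = 0.36 − 10.7814 + 5 = -5.4214.
L₁/L₂ = 10^(0.4(M₂ − M₁)) = 10^(0.4 × (-10.9390)) = 10^(-4.37560) = 0.000042111.

L₁/L₂ = 4.21 × 10^-5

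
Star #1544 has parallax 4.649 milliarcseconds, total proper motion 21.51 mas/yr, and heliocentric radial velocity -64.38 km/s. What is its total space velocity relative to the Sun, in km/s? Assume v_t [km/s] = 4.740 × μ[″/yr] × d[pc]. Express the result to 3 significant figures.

d = 1/p = 1/0.004649″ = 215.1 pc.
μ = 21.51 mas/yr = 0.02151 ″/yr.
v_t = 4.740 μ d = 4.740 × 0.02151 × 215.1 = 21.931 km/s.
v = √(v_r² + v_t²) = √((-64.38)² + 21.931²) = √4625.75 = 68.013 km/s.

68.0 km/s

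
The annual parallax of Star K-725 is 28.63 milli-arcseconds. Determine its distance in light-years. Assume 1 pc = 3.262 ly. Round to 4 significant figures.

113.9 light years

p = 28.63 milli-arcseconds = 0.02863 arcsec.
d = 1/p = 1/0.02863 = 34.928 pc.
In light-years: 34.928 × 3.262 = 113.94 ly.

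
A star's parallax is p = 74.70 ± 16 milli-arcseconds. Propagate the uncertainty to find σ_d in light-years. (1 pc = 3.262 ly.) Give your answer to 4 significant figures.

9.353 ly

d = 1/p, so σ_d = σ_p / p².
σ_d = 0.0160 / (0.07470)² = 0.0160 / 0.0055801 = 2.8673 pc = 2.8673 × 3.262 ly = 9.3531 ly.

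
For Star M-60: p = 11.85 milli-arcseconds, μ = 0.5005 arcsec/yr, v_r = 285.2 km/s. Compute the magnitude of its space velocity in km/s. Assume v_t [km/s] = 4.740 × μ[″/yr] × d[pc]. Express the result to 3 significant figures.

348 km/s

d = 1/p = 1/0.01185″ = 84.388 pc.
v_t = 4.740 μ d = 4.740 × 0.5005 × 84.388 = 200.2 km/s.
v = √(v_r² + v_t²) = √(285.2² + 200.2²) = √121419 = 348.45 km/s.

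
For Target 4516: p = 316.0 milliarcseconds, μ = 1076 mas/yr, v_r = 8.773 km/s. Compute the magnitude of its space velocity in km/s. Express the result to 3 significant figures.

18.4 km/s

d = 1/p = 1/0.3160″ = 3.1646 pc.
μ = 1076 mas/yr = 1.076 ″/yr.
v_t = 4.740 μ d = 4.740 × 1.076 × 3.1646 = 16.14 km/s.
v = √(v_r² + v_t²) = √(8.773² + 16.14²) = √337.465 = 18.37 km/s.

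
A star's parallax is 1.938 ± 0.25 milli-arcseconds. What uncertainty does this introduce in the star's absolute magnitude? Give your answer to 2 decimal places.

M = m − 5 log₁₀ d + 5 = m + 5 log₁₀ p + 5, so ∂M/∂p = 5/(p ln 10).
σ_M = (5/ln 10) · (σ_p/p) = 2.1715 × 0.25/1.938 = 2.1715 × 0.129 = 0.28012.

σ_M = 0.28 mag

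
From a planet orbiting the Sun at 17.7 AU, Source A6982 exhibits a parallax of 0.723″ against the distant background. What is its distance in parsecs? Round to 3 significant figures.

24.5 pc

With baseline B (in AU) and parallax p (in arcsec), d = B/p parsecs.
d = 17.7 / 0.723 = 24.481 pc.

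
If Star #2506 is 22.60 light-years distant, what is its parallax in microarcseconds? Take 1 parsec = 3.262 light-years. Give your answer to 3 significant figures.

d = 22.60 ly ÷ 3.262 = 6.9283 pc.
p = 1/d = 1/6.9283 = 0.14434 arcsec.
= 0.14434 × 10⁶ = 1.4434 × 10^5 μas.

144000 μas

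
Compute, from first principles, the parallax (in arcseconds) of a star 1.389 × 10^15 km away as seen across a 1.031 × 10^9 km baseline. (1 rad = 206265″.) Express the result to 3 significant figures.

θ ≈ B/d = (1.031 × 10^9) / (1.389 × 10^15) = 7.4226 × 10^-7 rad.
In arcseconds: 7.4226 × 10^-7 × 206265 = 0.1531″.

0.153 arcsec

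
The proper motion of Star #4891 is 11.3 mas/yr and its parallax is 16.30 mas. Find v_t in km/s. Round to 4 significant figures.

d = 1/p = 1/0.01630″ = 61.35 pc.
μ = 11.3 mas/yr = 0.0113 ″/yr.
v_t = 4.74 × μ × d = 4.74 × 0.0113 × 61.35 = 3.286 km/s.

3.286 km/s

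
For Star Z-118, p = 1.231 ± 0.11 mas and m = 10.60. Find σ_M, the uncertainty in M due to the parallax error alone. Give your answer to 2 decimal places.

M = m − 5 log₁₀ d + 5 = m + 5 log₁₀ p + 5, so ∂M/∂p = 5/(p ln 10).
σ_M = (5/ln 10) · (σ_p/p) = 2.1715 × 0.11/1.231 = 2.1715 × 0.089358 = 0.19404.

σ_M = 0.19 mag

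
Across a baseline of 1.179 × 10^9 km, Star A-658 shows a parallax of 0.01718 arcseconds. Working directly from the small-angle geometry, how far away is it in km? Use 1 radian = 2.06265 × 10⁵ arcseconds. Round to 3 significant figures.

θ = 0.01718″ = 0.01718/206265 = 8.3291 × 10^-8 rad.
d = B/θ = (1.179 × 10^9) / (8.3291 × 10^-8) = 1.4155 × 10^16 km.

1.42 × 10^16 km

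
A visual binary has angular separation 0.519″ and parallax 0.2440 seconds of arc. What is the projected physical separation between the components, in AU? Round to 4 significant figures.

d = 1/p = 1/0.2440″ = 4.0984 pc.
At distance d (pc), an angle of θ arcsec spans θ·d AU: s = 0.519 × 4.0984 = 2.1271 AU.

2.127 AU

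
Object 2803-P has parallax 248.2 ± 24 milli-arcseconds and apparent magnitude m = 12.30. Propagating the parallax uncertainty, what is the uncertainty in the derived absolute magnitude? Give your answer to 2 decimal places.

M = m − 5 log₁₀ d + 5 = m + 5 log₁₀ p + 5, so ∂M/∂p = 5/(p ln 10).
σ_M = (5/ln 10) · (σ_p/p) = 2.1715 × 24/248.2 = 2.1715 × 0.096696 = 0.20998.

σ_M = 0.21 mag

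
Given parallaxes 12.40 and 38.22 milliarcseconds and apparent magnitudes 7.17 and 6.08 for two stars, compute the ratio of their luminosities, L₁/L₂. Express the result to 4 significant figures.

L₁/L₂ = 3.481

d₁ = 1/p₁ = 1/0.01240″ = 80.645 pc; d₂ = 1/p₂ = 1/0.03822″ = 26.164 pc.
M₁ = m₁ − 5 log₁₀ d₁ + 5 = 7.17 − 9.5329 + 5 = 2.6371.
M₂ = 6.08 − 7.0885 + 5 = 3.9915.
L₁/L₂ = 10^(0.4(M₂ − M₁)) = 10^(0.4 × 1.3544) = 10^0.54176 = 3.4814.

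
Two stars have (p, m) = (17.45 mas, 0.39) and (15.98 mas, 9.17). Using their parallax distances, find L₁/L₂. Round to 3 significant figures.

d₁ = 1/p₁ = 1/0.01745″ = 57.307 pc; d₂ = 1/p₂ = 1/0.01598″ = 62.578 pc.
M₁ = m₁ − 5 log₁₀ d₁ + 5 = 0.39 − 8.7910 + 5 = -3.4010.
M₂ = 9.17 − 8.9821 + 5 = 5.1879.
L₁/L₂ = 10^(0.4(M₂ − M₁)) = 10^(0.4 × 8.5889) = 10^3.43556 = 2726.2.

L₁/L₂ = 2730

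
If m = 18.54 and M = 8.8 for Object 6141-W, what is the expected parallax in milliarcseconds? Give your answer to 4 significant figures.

1.127 mas

m − M = 18.54 − 8.8 = 9.74.
d = 10^((m−M)/5 + 1) = 10^2.948 = 887.16 pc.
p = 1/d = 1/887.16 = 0.0011272 arcsec = 1.1272 mas.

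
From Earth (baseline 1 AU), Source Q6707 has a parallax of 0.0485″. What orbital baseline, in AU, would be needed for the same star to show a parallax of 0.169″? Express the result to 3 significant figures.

Parallax scales linearly with baseline: p ∝ B, so B = p_target / p_Earth × 1 AU.
B = 0.169 / 0.0485 = 3.4845 AU.

3.48 AU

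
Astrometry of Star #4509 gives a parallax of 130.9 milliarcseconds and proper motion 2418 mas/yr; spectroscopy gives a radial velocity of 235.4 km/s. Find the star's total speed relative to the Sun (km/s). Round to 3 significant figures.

251 km/s

d = 1/p = 1/0.1309″ = 7.6394 pc.
μ = 2418 mas/yr = 2.418 ″/yr.
v_t = 4.740 μ d = 4.740 × 2.418 × 7.6394 = 87.558 km/s.
v = √(v_r² + v_t²) = √(235.4² + 87.558²) = √63079.6 = 251.16 km/s.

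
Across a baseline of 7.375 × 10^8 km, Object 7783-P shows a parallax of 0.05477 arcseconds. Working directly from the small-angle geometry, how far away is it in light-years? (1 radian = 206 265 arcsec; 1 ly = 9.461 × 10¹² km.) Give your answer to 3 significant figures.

θ = 0.05477″ = 0.05477/206265 = 2.6553 × 10^-7 rad.
d = B/θ = (7.375 × 10^8) / (2.6553 × 10^-7) = 2.7775 × 10^15 km = (2.7775 × 10^15) / (9.461 × 10^12) ly = 293.57 ly.

294 ly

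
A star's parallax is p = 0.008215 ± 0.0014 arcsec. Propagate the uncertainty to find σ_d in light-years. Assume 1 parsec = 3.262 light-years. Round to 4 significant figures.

67.67 ly

d = 1/p, so σ_d = σ_p / p².
σ_d = 0.00140 / (0.008215)² = 0.00140 / 0.000067486 = 20.745 pc = 20.745 × 3.262 ly = 67.67 ly.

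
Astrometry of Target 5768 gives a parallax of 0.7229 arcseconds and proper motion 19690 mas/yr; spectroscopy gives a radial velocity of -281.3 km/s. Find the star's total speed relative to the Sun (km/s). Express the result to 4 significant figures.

d = 1/p = 1/0.7229″ = 1.3833 pc.
μ = 19690 mas/yr = 19.69 ″/yr.
v_t = 4.740 μ d = 4.740 × 19.69 × 1.3833 = 129.1 km/s.
v = √(v_r² + v_t²) = √((-281.3)² + 129.1²) = √95796.5 = 309.51 km/s.

309.5 km/s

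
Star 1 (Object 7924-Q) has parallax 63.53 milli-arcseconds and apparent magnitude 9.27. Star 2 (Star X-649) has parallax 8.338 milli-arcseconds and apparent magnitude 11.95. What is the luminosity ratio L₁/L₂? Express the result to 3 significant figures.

L₁/L₂ = 0.203

d₁ = 1/p₁ = 1/0.06353″ = 15.741 pc; d₂ = 1/p₂ = 1/0.008338″ = 119.93 pc.
M₁ = m₁ − 5 log₁₀ d₁ + 5 = 9.27 − 5.9852 + 5 = 8.2848.
M₂ = 11.95 − 10.3946 + 5 = 6.5554.
L₁/L₂ = 10^(0.4(M₂ − M₁)) = 10^(0.4 × (-1.7294)) = 10^(-0.69176) = 0.20335.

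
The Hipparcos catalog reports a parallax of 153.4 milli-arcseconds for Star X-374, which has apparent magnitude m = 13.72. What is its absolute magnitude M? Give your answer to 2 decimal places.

M = 14.65

d = 1/p = 1/0.1534″ = 6.5189 pc.
m − M = 5 log₁₀(6.5189) − 5 = 4.0709 − 5 = -0.9291.
M = m − (m − M) = 13.72 − (-0.9291) = 14.65.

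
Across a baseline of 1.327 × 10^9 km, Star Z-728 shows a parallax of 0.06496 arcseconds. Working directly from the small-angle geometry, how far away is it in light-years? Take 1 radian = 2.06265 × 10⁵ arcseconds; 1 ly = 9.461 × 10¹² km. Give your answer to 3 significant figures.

445 ly

θ = 0.06496″ = 0.06496/206265 = 3.1493 × 10^-7 rad.
d = B/θ = (1.327 × 10^9) / (3.1493 × 10^-7) = 4.2136 × 10^15 km = (4.2136 × 10^15) / (9.461 × 10^12) ly = 445.37 ly.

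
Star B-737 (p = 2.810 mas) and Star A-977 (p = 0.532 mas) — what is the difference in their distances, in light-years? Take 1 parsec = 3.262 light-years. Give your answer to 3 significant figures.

d_A = 1/0.002810″ = 355.87 pc; d_B = 1/0.0005320″ = 1879.7 pc.
|d_B − d_A| = |1879.7 − 355.87| = 1523.8 pc = 1523.8 × 3.262 ly = 4970.6 ly.

4970 ly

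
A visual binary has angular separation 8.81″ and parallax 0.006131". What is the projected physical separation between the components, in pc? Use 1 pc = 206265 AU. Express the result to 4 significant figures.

0.006967 pc

d = 1/p = 1/0.006131″ = 163.11 pc.
At distance d (pc), an angle of θ arcsec spans θ·d AU: s = 8.81 × 163.11 = 1437 AU.
= 1437 / 206265 = 0.0069668 pc.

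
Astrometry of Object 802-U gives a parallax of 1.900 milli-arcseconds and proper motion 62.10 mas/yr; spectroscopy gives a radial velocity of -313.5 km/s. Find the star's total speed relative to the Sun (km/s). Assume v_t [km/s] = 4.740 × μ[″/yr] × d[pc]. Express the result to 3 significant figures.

350 km/s

d = 1/p = 1/0.001900″ = 526.32 pc.
μ = 62.10 mas/yr = 0.06210 ″/yr.
v_t = 4.740 μ d = 4.740 × 0.06210 × 526.32 = 154.92 km/s.
v = √(v_r² + v_t²) = √((-313.5)² + 154.92²) = √122282 = 349.69 km/s.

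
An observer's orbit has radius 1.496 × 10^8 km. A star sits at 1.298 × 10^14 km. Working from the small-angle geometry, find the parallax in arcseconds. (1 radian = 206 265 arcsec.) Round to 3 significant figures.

θ ≈ B/d = (1.496 × 10^8) / (1.298 × 10^14) = 1.1525 × 10^-6 rad.
In arcseconds: 1.1525 × 10^-6 × 206265 = 0.23772″.

0.238 arcsec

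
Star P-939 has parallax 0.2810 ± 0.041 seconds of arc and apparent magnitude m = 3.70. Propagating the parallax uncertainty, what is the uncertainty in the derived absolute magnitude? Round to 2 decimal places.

M = m − 5 log₁₀ d + 5 = m + 5 log₁₀ p + 5, so ∂M/∂p = 5/(p ln 10).
σ_M = (5/ln 10) · (σ_p/p) = 2.1715 × 0.041/0.2810 = 2.1715 × 0.14591 = 0.31684.

σ_M = 0.32 mag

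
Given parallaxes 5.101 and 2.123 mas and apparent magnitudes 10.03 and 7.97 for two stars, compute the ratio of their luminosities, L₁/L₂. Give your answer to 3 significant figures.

d₁ = 1/p₁ = 1/0.005101″ = 196.04 pc; d₂ = 1/p₂ = 1/0.002123″ = 471.03 pc.
M₁ = m₁ − 5 log₁₀ d₁ + 5 = 10.03 − 11.4617 + 5 = 3.5683.
M₂ = 7.97 − 13.3652 + 5 = -0.3952.
L₁/L₂ = 10^(0.4(M₂ − M₁)) = 10^(0.4 × (-3.9635)) = 10^(-1.58540) = 0.025978.

L₁/L₂ = 0.0260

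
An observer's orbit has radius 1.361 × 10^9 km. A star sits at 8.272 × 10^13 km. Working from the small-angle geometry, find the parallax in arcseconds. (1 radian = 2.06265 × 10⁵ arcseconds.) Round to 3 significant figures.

3.39 arcsec

θ ≈ B/d = (1.361 × 10^9) / (8.272 × 10^13) = 1.6453 × 10^-5 rad.
In arcseconds: 1.6453 × 10^-5 × 206265 = 3.3937″.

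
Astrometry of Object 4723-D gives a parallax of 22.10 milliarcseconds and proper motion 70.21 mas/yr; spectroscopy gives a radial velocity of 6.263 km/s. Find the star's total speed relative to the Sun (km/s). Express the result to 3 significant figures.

d = 1/p = 1/0.02210″ = 45.249 pc.
μ = 70.21 mas/yr = 0.07021 ″/yr.
v_t = 4.740 μ d = 4.740 × 0.07021 × 45.249 = 15.059 km/s.
v = √(v_r² + v_t²) = √(6.263² + 15.059²) = √265.999 = 16.309 km/s.

16.3 km/s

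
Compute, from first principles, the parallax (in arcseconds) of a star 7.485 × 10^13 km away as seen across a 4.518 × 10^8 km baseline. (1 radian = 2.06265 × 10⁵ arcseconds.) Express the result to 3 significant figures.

θ ≈ B/d = (4.518 × 10^8) / (7.485 × 10^13) = 6.0361 × 10^-6 rad.
In arcseconds: 6.0361 × 10^-6 × 206265 = 1.245″.

1.25 arcsec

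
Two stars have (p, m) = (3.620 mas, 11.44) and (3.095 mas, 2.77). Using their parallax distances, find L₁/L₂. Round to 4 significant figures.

L₁/L₂ = 0.0002488

d₁ = 1/p₁ = 1/0.003620″ = 276.24 pc; d₂ = 1/p₂ = 1/0.003095″ = 323.1 pc.
M₁ = m₁ − 5 log₁₀ d₁ + 5 = 11.44 − 12.2064 + 5 = 4.2336.
M₂ = 2.77 − 12.5467 + 5 = -4.7767.
L₁/L₂ = 10^(0.4(M₂ − M₁)) = 10^(0.4 × (-9.0103)) = 10^(-3.60412) = 0.00024882.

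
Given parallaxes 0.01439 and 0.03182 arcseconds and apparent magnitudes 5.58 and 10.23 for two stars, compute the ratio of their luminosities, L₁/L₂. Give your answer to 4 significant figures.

L₁/L₂ = 354.2

d₁ = 1/p₁ = 1/0.01439″ = 69.493 pc; d₂ = 1/p₂ = 1/0.03182″ = 31.427 pc.
M₁ = m₁ − 5 log₁₀ d₁ + 5 = 5.58 − 9.2097 + 5 = 1.3703.
M₂ = 10.23 − 7.4865 + 5 = 7.7435.
L₁/L₂ = 10^(0.4(M₂ − M₁)) = 10^(0.4 × 6.3732) = 10^2.54928 = 354.23.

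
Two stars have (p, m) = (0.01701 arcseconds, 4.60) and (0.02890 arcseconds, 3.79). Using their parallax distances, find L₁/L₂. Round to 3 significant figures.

d₁ = 1/p₁ = 1/0.01701″ = 58.789 pc; d₂ = 1/p₂ = 1/0.02890″ = 34.602 pc.
M₁ = m₁ − 5 log₁₀ d₁ + 5 = 4.60 − 8.8465 + 5 = 0.7535.
M₂ = 3.79 − 7.6955 + 5 = 1.0945.
L₁/L₂ = 10^(0.4(M₂ − M₁)) = 10^(0.4 × 0.3410) = 10^0.13640 = 1.369.

L₁/L₂ = 1.37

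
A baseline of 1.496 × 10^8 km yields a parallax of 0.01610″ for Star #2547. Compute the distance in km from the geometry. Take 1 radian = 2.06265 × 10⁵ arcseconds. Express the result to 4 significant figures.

1.917 × 10^15 km

θ = 0.01610″ = 0.01610/206265 = 7.8055 × 10^-8 rad.
d = B/θ = (1.496 × 10^8) / (7.8055 × 10^-8) = 1.9166 × 10^15 km.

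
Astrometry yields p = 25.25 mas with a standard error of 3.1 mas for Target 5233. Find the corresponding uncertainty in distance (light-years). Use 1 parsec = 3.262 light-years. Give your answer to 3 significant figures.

15.9 ly

d = 1/p, so σ_d = σ_p / p².
σ_d = 0.00310 / (0.02525)² = 0.00310 / 0.00063756 = 4.8623 pc = 4.8623 × 3.262 ly = 15.861 ly.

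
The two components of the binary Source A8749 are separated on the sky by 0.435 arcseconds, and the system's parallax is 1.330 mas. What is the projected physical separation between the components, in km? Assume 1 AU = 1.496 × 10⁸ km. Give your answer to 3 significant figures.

4.89 × 10^10 km

d = 1/p = 1/0.001330″ = 751.88 pc.
At distance d (pc), an angle of θ arcsec spans θ·d AU: s = 0.435 × 751.88 = 327.07 AU.
= 327.07 × 1.496 × 10⁸ km = 4.8930 × 10^10 km.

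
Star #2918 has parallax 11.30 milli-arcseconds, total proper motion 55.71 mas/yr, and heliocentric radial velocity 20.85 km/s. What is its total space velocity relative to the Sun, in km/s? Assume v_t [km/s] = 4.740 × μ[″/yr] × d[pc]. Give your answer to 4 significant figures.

d = 1/p = 1/0.01130″ = 88.496 pc.
μ = 55.71 mas/yr = 0.05571 ″/yr.
v_t = 4.740 μ d = 4.740 × 0.05571 × 88.496 = 23.369 km/s.
v = √(v_r² + v_t²) = √(20.85² + 23.369²) = √980.833 = 31.318 km/s.

31.32 km/s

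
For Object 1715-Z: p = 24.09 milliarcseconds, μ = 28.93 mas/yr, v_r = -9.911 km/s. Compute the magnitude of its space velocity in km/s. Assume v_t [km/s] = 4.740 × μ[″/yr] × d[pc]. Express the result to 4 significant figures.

11.43 km/s

d = 1/p = 1/0.02409″ = 41.511 pc.
μ = 28.93 mas/yr = 0.02893 ″/yr.
v_t = 4.740 μ d = 4.740 × 0.02893 × 41.511 = 5.6923 km/s.
v = √(v_r² + v_t²) = √((-9.911)² + 5.6923²) = √130.63 = 11.429 km/s.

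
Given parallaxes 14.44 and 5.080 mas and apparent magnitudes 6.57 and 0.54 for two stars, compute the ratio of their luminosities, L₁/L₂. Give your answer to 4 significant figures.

d₁ = 1/p₁ = 1/0.01444″ = 69.252 pc; d₂ = 1/p₂ = 1/0.005080″ = 196.85 pc.
M₁ = m₁ − 5 log₁₀ d₁ + 5 = 6.57 − 9.2022 + 5 = 2.3678.
M₂ = 0.54 − 11.4707 + 5 = -5.9307.
L₁/L₂ = 10^(0.4(M₂ − M₁)) = 10^(0.4 × (-8.2985)) = 10^(-3.31940) = 0.00047929.

L₁/L₂ = 0.0004793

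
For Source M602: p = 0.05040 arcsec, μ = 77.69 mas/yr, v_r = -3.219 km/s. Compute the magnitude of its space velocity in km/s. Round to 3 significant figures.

d = 1/p = 1/0.05040″ = 19.841 pc.
μ = 77.69 mas/yr = 0.07769 ″/yr.
v_t = 4.740 μ d = 4.740 × 0.07769 × 19.841 = 7.3065 km/s.
v = √(v_r² + v_t²) = √((-3.219)² + 7.3065²) = √63.7469 = 7.9842 km/s.

7.98 km/s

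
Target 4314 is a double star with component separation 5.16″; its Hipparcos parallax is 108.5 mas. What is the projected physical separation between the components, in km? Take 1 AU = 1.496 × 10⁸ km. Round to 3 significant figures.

d = 1/p = 1/0.1085″ = 9.2166 pc.
At distance d (pc), an angle of θ arcsec spans θ·d AU: s = 5.16 × 9.2166 = 47.558 AU.
= 47.558 × 1.496 × 10⁸ km = 7.1147 × 10^9 km.

7.11 × 10^9 km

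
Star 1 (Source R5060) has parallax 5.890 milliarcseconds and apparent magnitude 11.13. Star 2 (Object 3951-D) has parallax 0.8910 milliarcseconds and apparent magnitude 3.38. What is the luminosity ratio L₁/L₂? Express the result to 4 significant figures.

d₁ = 1/p₁ = 1/0.005890″ = 169.78 pc; d₂ = 1/p₂ = 1/0.0008910″ = 1122.3 pc.
M₁ = m₁ − 5 log₁₀ d₁ + 5 = 11.13 − 11.1494 + 5 = 4.9806.
M₂ = 3.38 − 15.2505 + 5 = -6.8705.
L₁/L₂ = 10^(0.4(M₂ − M₁)) = 10^(0.4 × (-11.8511)) = 10^(-4.74044) = 0.000018179.

L₁/L₂ = 1.818 × 10^-5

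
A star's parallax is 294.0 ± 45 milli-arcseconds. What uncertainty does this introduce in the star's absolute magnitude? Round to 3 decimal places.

M = m − 5 log₁₀ d + 5 = m + 5 log₁₀ p + 5, so ∂M/∂p = 5/(p ln 10).
σ_M = (5/ln 10) · (σ_p/p) = 2.1715 × 45/294.0 = 2.1715 × 0.15306 = 0.33237.

σ_M = 0.332 mag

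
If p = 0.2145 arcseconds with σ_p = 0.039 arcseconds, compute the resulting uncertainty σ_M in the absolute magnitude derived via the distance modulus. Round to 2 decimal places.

M = m − 5 log₁₀ d + 5 = m + 5 log₁₀ p + 5, so ∂M/∂p = 5/(p ln 10).
σ_M = (5/ln 10) · (σ_p/p) = 2.1715 × 0.039/0.2145 = 2.1715 × 0.18182 = 0.39482.

σ_M = 0.39 mag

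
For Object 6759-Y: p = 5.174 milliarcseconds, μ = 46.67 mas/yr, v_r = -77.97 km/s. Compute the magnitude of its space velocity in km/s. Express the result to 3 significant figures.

d = 1/p = 1/0.005174″ = 193.27 pc.
μ = 46.67 mas/yr = 0.04667 ″/yr.
v_t = 4.740 μ d = 4.740 × 0.04667 × 193.27 = 42.754 km/s.
v = √(v_r² + v_t²) = √((-77.97)² + 42.754²) = √7907.23 = 88.923 km/s.

88.9 km/s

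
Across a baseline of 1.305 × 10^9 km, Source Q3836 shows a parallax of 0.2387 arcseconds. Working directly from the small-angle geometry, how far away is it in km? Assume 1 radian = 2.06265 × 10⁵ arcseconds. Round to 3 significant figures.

θ = 0.2387″ = 0.2387/206265 = 1.1572 × 10^-6 rad.
d = B/θ = (1.305 × 10^9) / (1.1572 × 10^-6) = 1.1277 × 10^15 km.

1.13 × 10^15 km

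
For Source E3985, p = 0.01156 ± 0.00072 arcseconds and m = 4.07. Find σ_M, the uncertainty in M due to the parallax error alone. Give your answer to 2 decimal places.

σ_M = 0.14 mag

M = m − 5 log₁₀ d + 5 = m + 5 log₁₀ p + 5, so ∂M/∂p = 5/(p ln 10).
σ_M = (5/ln 10) · (σ_p/p) = 2.1715 × 0.00072/0.01156 = 2.1715 × 0.062284 = 0.13525.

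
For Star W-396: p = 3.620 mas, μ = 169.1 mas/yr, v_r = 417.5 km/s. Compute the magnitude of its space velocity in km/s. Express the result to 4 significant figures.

472.6 km/s

d = 1/p = 1/0.003620″ = 276.24 pc.
μ = 169.1 mas/yr = 0.1691 ″/yr.
v_t = 4.740 μ d = 4.740 × 0.1691 × 276.24 = 221.42 km/s.
v = √(v_r² + v_t²) = √(417.5² + 221.42²) = √223333 = 472.58 km/s.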